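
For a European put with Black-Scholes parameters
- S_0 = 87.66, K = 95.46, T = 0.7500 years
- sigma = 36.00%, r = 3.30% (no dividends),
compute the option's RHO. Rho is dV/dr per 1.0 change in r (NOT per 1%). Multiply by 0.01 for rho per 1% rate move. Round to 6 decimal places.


d1 = -0.0381423780; d2 = -0.3499115233
phi(d1) = 0.3986521871; exp(-qT) = 1.0000000000; exp(-rT) = 0.9755537700
N(-d2) = 0.6367974507
Rho = -K*T*exp(-rT)*N(-d2) = -95.4600 * 0.7500 * 0.9755537700 * 0.6367974507 = -44.476973

Answer: Rho = -44.476973


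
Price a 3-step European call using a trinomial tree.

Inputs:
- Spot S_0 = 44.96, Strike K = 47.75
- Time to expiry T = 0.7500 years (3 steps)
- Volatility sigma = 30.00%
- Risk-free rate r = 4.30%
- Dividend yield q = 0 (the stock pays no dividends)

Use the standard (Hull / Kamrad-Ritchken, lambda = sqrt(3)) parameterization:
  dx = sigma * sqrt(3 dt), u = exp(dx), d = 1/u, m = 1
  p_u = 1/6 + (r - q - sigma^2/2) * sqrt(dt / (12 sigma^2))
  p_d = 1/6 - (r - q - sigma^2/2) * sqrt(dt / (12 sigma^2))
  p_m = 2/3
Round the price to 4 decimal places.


dt = T/N = 0.250000; dx = sigma*sqrt(3*dt) = 0.259808
u = exp(dx) = 1.296681; d = 1/u = 0.771200
p_u = 0.165704, p_m = 0.666667, p_d = 0.167629
Discount per step: exp(-r*dt) = 0.989308
Stock lattice S(k, j) with j the centered position index:
  k=0: S(0,+0) = 44.9600
  k=1: S(1,-1) = 34.6731; S(1,+0) = 44.9600; S(1,+1) = 58.2988
  k=2: S(2,-2) = 26.7399; S(2,-1) = 34.6731; S(2,+0) = 44.9600; S(2,+1) = 58.2988; S(2,+2) = 75.5949
  k=3: S(3,-3) = 20.6218; S(3,-2) = 26.7399; S(3,-1) = 34.6731; S(3,+0) = 44.9600; S(3,+1) = 58.2988; S(3,+2) = 75.5949; S(3,+3) = 98.0224
Terminal payoffs V(N, j) = max(S_T - K, 0):
  V(3,-3) = 0.000000; V(3,-2) = 0.000000; V(3,-1) = 0.000000; V(3,+0) = 0.000000; V(3,+1) = 10.548760; V(3,+2) = 27.844872; V(3,+3) = 50.272404
Backward induction: V(k, j) = exp(-r*dt) * [p_u * V(k+1, j+1) + p_m * V(k+1, j) + p_d * V(k+1, j-1)]
  V(2,-2) = exp(-r*dt) * [p_u*0.000000 + p_m*0.000000 + p_d*0.000000] = 0.000000
  V(2,-1) = exp(-r*dt) * [p_u*0.000000 + p_m*0.000000 + p_d*0.000000] = 0.000000
  V(2,+0) = exp(-r*dt) * [p_u*10.548760 + p_m*0.000000 + p_d*0.000000] = 1.729286
  V(2,+1) = exp(-r*dt) * [p_u*27.844872 + p_m*10.548760 + p_d*0.000000] = 11.521995
  V(2,+2) = exp(-r*dt) * [p_u*50.272404 + p_m*27.844872 + p_d*10.548760] = 28.355419
  V(1,-1) = exp(-r*dt) * [p_u*1.729286 + p_m*0.000000 + p_d*0.000000] = 0.283486
  V(1,+0) = exp(-r*dt) * [p_u*11.521995 + p_m*1.729286 + p_d*0.000000] = 3.029362
  V(1,+1) = exp(-r*dt) * [p_u*28.355419 + p_m*11.521995 + p_d*1.729286] = 12.534356
  V(0,+0) = exp(-r*dt) * [p_u*12.534356 + p_m*3.029362 + p_d*0.283486] = 4.099783

Answer: Price = V(0,0) = 4.0998


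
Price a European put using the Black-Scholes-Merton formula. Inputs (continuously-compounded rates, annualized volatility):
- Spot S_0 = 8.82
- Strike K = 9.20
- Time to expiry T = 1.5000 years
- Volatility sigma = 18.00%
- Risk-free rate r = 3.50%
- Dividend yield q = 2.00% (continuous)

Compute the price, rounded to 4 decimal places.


d1 = (ln(S/K) + (r - q + 0.5*sigma^2) * T) / (sigma * sqrt(T)) = 0.02094942
d2 = d1 - sigma * sqrt(T) = -0.19950465
exp(-rT) = 0.94885432; exp(-qT) = 0.97044553
P = K * exp(-rT) * N(-d2) - S_0 * exp(-qT) * N(-d1)
N(-d1) = 0.49164300; N(-d2) = 0.57906600
P = 9.2000 * 0.94885432 * 0.57906600 - 8.8200 * 0.97044553 * 0.49164300 = 0.8468

Answer: Price = 0.8468


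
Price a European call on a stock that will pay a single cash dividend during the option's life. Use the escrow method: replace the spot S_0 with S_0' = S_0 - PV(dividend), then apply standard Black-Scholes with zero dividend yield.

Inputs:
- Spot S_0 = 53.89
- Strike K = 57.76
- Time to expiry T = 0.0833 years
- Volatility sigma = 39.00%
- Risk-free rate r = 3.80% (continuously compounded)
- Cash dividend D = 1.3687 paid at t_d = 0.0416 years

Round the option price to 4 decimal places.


Answer: Price = 0.7224

Derivation:
PV(D) = D * exp(-r * t_d) = 1.3687 * 0.99842045 = 1.36653807
S_0' = S_0 - PV(D) = 53.8900 - 1.36653807 = 52.52346193
d1 = (ln(S_0'/K) + (r + sigma^2/2)*T) / (sigma*sqrt(T)) = -0.75991090
d2 = d1 - sigma*sqrt(T) = -0.87247168
exp(-rT) = 0.99683960
N(d1) = 0.22365392; N(d2) = 0.19147556
C = S_0' * N(d1) - K * exp(-rT) * N(d2) = 52.52346193 * 0.22365392 - 57.7600 * 0.99683960 * 0.19147556 = 0.7224


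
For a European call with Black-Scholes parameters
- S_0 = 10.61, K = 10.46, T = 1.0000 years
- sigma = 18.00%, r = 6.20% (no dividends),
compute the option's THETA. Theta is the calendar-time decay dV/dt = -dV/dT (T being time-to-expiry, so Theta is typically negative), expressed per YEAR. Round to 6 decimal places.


Answer: Theta = -0.718282

Derivation:
d1 = 0.5135471888; d2 = 0.3335471888
phi(d1) = 0.3496565504; exp(-qT) = 1.0000000000; exp(-rT) = 0.9398828868
Theta = -S*exp(-qT)*phi(d1)*sigma/(2*sqrt(T)) - r*K*exp(-rT)*N(d2) + q*S*exp(-qT)*N(d1)
N(d1) = 0.6962156947; N(d2) = 0.6306393624; sqrt(T) = 1.0000000000
Term 1 = -10.6100 * 1.0000000000 * 0.3496565504 * 0.1800 / (2 * 1.0000000000) = -0.3338870400
Term 2 = -0.0620 * 10.4600 * 0.9398828868 * 0.6306393624 = -0.3843954077
Term 3 = 0 (no dividend yield, q = 0)
Theta = -0.3338870400 + (-0.3843954077) + (0.0000000000) = -0.718282


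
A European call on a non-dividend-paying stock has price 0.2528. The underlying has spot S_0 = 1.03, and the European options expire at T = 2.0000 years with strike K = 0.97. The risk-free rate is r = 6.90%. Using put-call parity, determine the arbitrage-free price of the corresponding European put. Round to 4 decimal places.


Put-call parity: C - P = S_0 * exp(-qT) - K * exp(-rT).
S_0 * exp(-qT) = 1.0300 * 1.00000000 = 1.03000000
K * exp(-rT) = 0.9700 * 0.87109869 = 0.84496573
P = C - S*exp(-qT) + K*exp(-rT)
P = 0.2528 - 1.03000000 + 0.84496573 = 0.0678

Answer: Put price = 0.0678


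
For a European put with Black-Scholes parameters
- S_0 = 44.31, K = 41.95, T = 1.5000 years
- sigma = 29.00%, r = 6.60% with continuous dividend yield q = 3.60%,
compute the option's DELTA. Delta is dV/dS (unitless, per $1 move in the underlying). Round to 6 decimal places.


Answer: Delta = -0.306341

Derivation:
d1 = 0.4583838617; d2 = 0.1032078490
phi(d1) = 0.3591567287; exp(-qT) = 0.9474321065; exp(-rT) = 0.9057427080
N(-d1) = 0.3233383420
Delta = -exp(-qT) * N(-d1) = -0.9474321065 * 0.3233383420 = -0.306341


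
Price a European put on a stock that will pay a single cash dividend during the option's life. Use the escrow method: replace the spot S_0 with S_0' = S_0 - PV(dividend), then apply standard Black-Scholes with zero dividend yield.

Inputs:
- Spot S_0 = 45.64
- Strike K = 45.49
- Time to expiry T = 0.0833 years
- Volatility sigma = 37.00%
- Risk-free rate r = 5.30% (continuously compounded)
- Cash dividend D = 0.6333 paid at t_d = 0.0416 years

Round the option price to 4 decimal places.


Answer: Price = 2.0666

Derivation:
PV(D) = D * exp(-r * t_d) = 0.6333 * 0.99779763 = 0.63190524
S_0' = S_0 - PV(D) = 45.6400 - 0.63190524 = 45.00809476
d1 = (ln(S_0'/K) + (r + sigma^2/2)*T) / (sigma*sqrt(T)) = -0.00499473
d2 = d1 - sigma*sqrt(T) = -0.11178317
exp(-rT) = 0.99559483
N(-d1) = 0.50199260; N(-d2) = 0.54450233
P = K * exp(-rT) * N(-d2) - S_0' * N(-d1) = 45.4900 * 0.99559483 * 0.54450233 - 45.00809476 * 0.50199260 = 2.0666


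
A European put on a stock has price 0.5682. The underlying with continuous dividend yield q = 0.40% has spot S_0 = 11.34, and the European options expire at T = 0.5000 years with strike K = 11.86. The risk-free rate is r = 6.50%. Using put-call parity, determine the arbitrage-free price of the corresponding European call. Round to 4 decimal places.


Answer: Call price = 0.4048

Derivation:
Put-call parity: C - P = S_0 * exp(-qT) - K * exp(-rT).
S_0 * exp(-qT) = 11.3400 * 0.99800200 = 11.31734266
K * exp(-rT) = 11.8600 * 0.96802245 = 11.48074625
C = P + S*exp(-qT) - K*exp(-rT)
C = 0.5682 + 11.31734266 - 11.48074625 = 0.4048


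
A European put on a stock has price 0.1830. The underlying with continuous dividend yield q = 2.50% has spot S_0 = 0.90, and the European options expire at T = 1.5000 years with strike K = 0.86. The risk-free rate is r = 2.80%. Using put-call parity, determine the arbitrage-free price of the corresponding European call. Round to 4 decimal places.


Answer: Call price = 0.2252

Derivation:
Put-call parity: C - P = S_0 * exp(-qT) - K * exp(-rT).
S_0 * exp(-qT) = 0.9000 * 0.96319442 = 0.86687498
K * exp(-rT) = 0.8600 * 0.95886978 = 0.82462801
C = P + S*exp(-qT) - K*exp(-rT)
C = 0.1830 + 0.86687498 - 0.82462801 = 0.2252


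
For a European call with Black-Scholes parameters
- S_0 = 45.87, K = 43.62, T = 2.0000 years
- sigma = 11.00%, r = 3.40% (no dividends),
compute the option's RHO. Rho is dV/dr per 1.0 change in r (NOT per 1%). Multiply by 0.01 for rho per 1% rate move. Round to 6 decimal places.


Answer: Rho = 61.339455

Derivation:
d1 = 0.8382143283; d2 = 0.6826508364
phi(d1) = 0.2807641844; exp(-qT) = 1.0000000000; exp(-rT) = 0.9342604736
N(d2) = 0.7525862486
Rho = K*T*exp(-rT)*N(d2) = 43.6200 * 2.0000 * 0.9342604736 * 0.7525862486 = 61.339455


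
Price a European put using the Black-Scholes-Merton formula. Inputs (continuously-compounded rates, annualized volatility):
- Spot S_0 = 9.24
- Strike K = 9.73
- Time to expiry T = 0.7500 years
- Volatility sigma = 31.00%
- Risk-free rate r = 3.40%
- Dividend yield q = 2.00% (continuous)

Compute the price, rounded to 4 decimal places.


Answer: Price = 1.1953

Derivation:
d1 = (ln(S/K) + (r - q + 0.5*sigma^2) * T) / (sigma * sqrt(T)) = -0.01912523
d2 = d1 - sigma * sqrt(T) = -0.28759311
exp(-rT) = 0.97482238; exp(-qT) = 0.98511194
P = K * exp(-rT) * N(-d2) - S_0 * exp(-qT) * N(-d1)
N(-d1) = 0.50762940; N(-d2) = 0.61317089
P = 9.7300 * 0.97482238 * 0.61317089 - 9.2400 * 0.98511194 * 0.50762940 = 1.1953


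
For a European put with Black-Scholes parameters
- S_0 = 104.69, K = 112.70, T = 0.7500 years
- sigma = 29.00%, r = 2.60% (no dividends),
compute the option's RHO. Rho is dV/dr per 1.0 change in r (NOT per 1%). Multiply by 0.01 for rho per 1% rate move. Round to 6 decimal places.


Answer: Rho = -52.523414

Derivation:
d1 = -0.0903386684; d2 = -0.3414860355
phi(d1) = 0.3973176983; exp(-qT) = 1.0000000000; exp(-rT) = 0.9806888952
N(-d2) = 0.6336311421
Rho = -K*T*exp(-rT)*N(-d2) = -112.7000 * 0.7500 * 0.9806888952 * 0.6336311421 = -52.523414


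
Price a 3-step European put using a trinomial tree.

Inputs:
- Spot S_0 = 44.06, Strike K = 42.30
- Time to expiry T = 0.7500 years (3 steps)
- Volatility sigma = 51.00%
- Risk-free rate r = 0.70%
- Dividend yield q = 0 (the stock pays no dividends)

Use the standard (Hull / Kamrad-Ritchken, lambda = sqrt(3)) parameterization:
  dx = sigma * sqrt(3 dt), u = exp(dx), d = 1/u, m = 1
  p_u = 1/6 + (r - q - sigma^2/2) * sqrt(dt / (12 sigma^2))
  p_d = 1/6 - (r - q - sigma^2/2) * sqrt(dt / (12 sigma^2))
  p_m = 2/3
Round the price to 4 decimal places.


dt = T/N = 0.250000; dx = sigma*sqrt(3*dt) = 0.441673
u = exp(dx) = 1.555307; d = 1/u = 0.642960
p_u = 0.131842, p_m = 0.666667, p_d = 0.201492
Discount per step: exp(-r*dt) = 0.998252
Stock lattice S(k, j) with j the centered position index:
  k=0: S(0,+0) = 44.0600
  k=1: S(1,-1) = 28.3288; S(1,+0) = 44.0600; S(1,+1) = 68.5268
  k=2: S(2,-2) = 18.2143; S(2,-1) = 28.3288; S(2,+0) = 44.0600; S(2,+1) = 68.5268; S(2,+2) = 106.5803
  k=3: S(3,-3) = 11.7111; S(3,-2) = 18.2143; S(3,-1) = 28.3288; S(3,+0) = 44.0600; S(3,+1) = 68.5268; S(3,+2) = 106.5803; S(3,+3) = 165.7650
Terminal payoffs V(N, j) = max(K - S_T, 0):
  V(3,-3) = 30.588943; V(3,-2) = 24.085710; V(3,-1) = 13.971188; V(3,+0) = 0.000000; V(3,+1) = 0.000000; V(3,+2) = 0.000000; V(3,+3) = 0.000000
Backward induction: V(k, j) = exp(-r*dt) * [p_u * V(k+1, j+1) + p_m * V(k+1, j) + p_d * V(k+1, j-1)]
  V(2,-2) = exp(-r*dt) * [p_u*13.971188 + p_m*24.085710 + p_d*30.588943] = 24.020469
  V(2,-1) = exp(-r*dt) * [p_u*0.000000 + p_m*13.971188 + p_d*24.085710] = 14.142424
  V(2,+0) = exp(-r*dt) * [p_u*0.000000 + p_m*0.000000 + p_d*13.971188] = 2.810156
  V(2,+1) = exp(-r*dt) * [p_u*0.000000 + p_m*0.000000 + p_d*0.000000] = 0.000000
  V(2,+2) = exp(-r*dt) * [p_u*0.000000 + p_m*0.000000 + p_d*0.000000] = 0.000000
  V(1,-1) = exp(-r*dt) * [p_u*2.810156 + p_m*14.142424 + p_d*24.020469] = 14.613106
  V(1,+0) = exp(-r*dt) * [p_u*0.000000 + p_m*2.810156 + p_d*14.142424] = 4.714759
  V(1,+1) = exp(-r*dt) * [p_u*0.000000 + p_m*0.000000 + p_d*2.810156] = 0.565233
  V(0,+0) = exp(-r*dt) * [p_u*0.565233 + p_m*4.714759 + p_d*14.613106] = 6.151339

Answer: Price = V(0,0) = 6.1513


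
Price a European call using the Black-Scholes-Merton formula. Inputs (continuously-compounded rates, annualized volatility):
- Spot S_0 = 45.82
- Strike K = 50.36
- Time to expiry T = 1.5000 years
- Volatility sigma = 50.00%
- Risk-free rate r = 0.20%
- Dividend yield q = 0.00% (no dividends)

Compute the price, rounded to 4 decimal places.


d1 = (ln(S/K) + (r - q + 0.5*sigma^2) * T) / (sigma * sqrt(T)) = 0.15680567
d2 = d1 - sigma * sqrt(T) = -0.45556677
exp(-rT) = 0.99700450; exp(-qT) = 1.00000000
C = S_0 * exp(-qT) * N(d1) - K * exp(-rT) * N(d2)
N(d1) = 0.56230100; N(d2) = 0.32435077
C = 45.8200 * 1.00000000 * 0.56230100 - 50.3600 * 0.99700450 * 0.32435077 = 9.4793

Answer: Price = 9.4793


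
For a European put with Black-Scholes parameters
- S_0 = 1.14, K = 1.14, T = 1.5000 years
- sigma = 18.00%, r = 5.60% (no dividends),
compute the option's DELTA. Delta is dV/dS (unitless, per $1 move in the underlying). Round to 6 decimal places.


Answer: Delta = -0.311622

Derivation:
d1 = 0.4912587762; d2 = 0.2708046993
phi(d1) = 0.3535939261; exp(-qT) = 1.0000000000; exp(-rT) = 0.9194312561
N(-d1) = 0.3116217163
Delta = -exp(-qT) * N(-d1) = -1.0000000000 * 0.3116217163 = -0.311622


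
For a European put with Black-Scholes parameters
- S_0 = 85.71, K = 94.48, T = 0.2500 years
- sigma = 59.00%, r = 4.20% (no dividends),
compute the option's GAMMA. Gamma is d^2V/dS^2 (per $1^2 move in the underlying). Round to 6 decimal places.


d1 = -0.1471395491; d2 = -0.4421395491
phi(d1) = 0.3946470110; exp(-qT) = 1.0000000000; exp(-rT) = 0.9895549326
Gamma = exp(-qT) * phi(d1) / (S * sigma * sqrt(T)) = 1.0000000000 * 0.3946470110 / (85.7100 * 0.5900 * 0.5000000000) = 0.015608

Answer: Gamma = 0.015608


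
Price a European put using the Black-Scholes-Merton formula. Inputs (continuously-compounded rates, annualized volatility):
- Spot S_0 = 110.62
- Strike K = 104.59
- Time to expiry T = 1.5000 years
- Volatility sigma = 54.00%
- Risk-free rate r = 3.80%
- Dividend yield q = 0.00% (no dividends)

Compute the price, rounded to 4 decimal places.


d1 = (ln(S/K) + (r - q + 0.5*sigma^2) * T) / (sigma * sqrt(T)) = 0.50162066
d2 = d1 - sigma * sqrt(T) = -0.15974157
exp(-rT) = 0.94459407; exp(-qT) = 1.00000000
P = K * exp(-rT) * N(-d2) - S_0 * exp(-qT) * N(-d1)
N(-d1) = 0.30796719; N(-d2) = 0.56345767
P = 104.5900 * 0.94459407 * 0.56345767 - 110.6200 * 1.00000000 * 0.30796719 = 21.5995

Answer: Price = 21.5995


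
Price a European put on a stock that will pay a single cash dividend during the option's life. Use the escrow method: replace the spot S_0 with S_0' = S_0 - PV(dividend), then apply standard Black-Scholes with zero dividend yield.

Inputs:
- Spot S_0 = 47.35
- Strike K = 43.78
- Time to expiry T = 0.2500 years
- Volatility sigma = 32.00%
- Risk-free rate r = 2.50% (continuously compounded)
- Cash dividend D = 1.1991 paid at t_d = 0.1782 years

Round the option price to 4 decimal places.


PV(D) = D * exp(-r * t_d) = 1.1991 * 0.99555491 = 1.19376989
S_0' = S_0 - PV(D) = 47.3500 - 1.19376989 = 46.15623011
d1 = (ln(S_0'/K) + (r + sigma^2/2)*T) / (sigma*sqrt(T)) = 0.44940535
d2 = d1 - sigma*sqrt(T) = 0.28940535
exp(-rT) = 0.99376949
N(-d1) = 0.32656963; N(-d2) = 0.38613560
P = K * exp(-rT) * N(-d2) - S_0' * N(-d1) = 43.7800 * 0.99376949 * 0.38613560 - 46.15623011 * 0.32656963 = 1.7265

Answer: Price = 1.7265


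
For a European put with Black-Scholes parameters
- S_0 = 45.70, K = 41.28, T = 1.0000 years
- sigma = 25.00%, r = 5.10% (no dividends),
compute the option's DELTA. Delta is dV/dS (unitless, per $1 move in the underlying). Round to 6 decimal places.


Answer: Delta = -0.230902

Derivation:
d1 = 0.7358807069; d2 = 0.4858807069
phi(d1) = 0.3043129274; exp(-qT) = 1.0000000000; exp(-rT) = 0.9502786705
N(-d1) = 0.2309016497
Delta = -exp(-qT) * N(-d1) = -1.0000000000 * 0.2309016497 = -0.230902


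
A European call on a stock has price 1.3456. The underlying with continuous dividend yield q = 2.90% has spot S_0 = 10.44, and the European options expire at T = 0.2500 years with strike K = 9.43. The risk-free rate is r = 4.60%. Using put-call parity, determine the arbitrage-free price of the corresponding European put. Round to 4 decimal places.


Answer: Put price = 0.3032

Derivation:
Put-call parity: C - P = S_0 * exp(-qT) - K * exp(-rT).
S_0 * exp(-qT) = 10.4400 * 0.99277622 = 10.36458371
K * exp(-rT) = 9.4300 * 0.98856587 = 9.32217618
P = C - S*exp(-qT) + K*exp(-rT)
P = 1.3456 - 10.36458371 + 9.32217618 = 0.3032


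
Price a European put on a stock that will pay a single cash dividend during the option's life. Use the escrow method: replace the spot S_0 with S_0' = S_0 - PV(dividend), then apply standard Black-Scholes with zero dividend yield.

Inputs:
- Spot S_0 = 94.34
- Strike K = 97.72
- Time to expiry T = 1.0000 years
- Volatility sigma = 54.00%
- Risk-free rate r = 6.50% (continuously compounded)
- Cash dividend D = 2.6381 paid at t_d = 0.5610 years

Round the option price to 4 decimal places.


PV(D) = D * exp(-r * t_d) = 2.6381 * 0.96419184 = 2.54363449
S_0' = S_0 - PV(D) = 94.3400 - 2.54363449 = 91.79636551
d1 = (ln(S_0'/K) + (r + sigma^2/2)*T) / (sigma*sqrt(T)) = 0.27456752
d2 = d1 - sigma*sqrt(T) = -0.26543248
exp(-rT) = 0.93706746
N(-d1) = 0.39182426; N(-d2) = 0.60466184
P = K * exp(-rT) * N(-d2) - S_0' * N(-d1) = 97.7200 * 0.93706746 * 0.60466184 - 91.79636551 * 0.39182426 = 19.4010

Answer: Price = 19.4010


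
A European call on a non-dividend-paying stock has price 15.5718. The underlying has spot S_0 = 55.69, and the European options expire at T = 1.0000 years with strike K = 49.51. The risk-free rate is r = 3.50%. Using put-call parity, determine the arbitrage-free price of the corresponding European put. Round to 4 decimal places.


Put-call parity: C - P = S_0 * exp(-qT) - K * exp(-rT).
S_0 * exp(-qT) = 55.6900 * 1.00000000 = 55.69000000
K * exp(-rT) = 49.5100 * 0.96560542 = 47.80712416
P = C - S*exp(-qT) + K*exp(-rT)
P = 15.5718 - 55.69000000 + 47.80712416 = 7.6889

Answer: Put price = 7.6889


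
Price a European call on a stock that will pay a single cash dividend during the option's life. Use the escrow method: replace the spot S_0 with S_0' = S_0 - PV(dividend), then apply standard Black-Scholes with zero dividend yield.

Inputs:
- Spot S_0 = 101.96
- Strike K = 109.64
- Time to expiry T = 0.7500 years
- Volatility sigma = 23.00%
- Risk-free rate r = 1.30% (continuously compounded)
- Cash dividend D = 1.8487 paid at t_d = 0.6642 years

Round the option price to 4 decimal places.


PV(D) = D * exp(-r * t_d) = 1.8487 * 0.99140257 = 1.83280593
S_0' = S_0 - PV(D) = 101.9600 - 1.83280593 = 100.12719407
d1 = (ln(S_0'/K) + (r + sigma^2/2)*T) / (sigma*sqrt(T)) = -0.30711747
d2 = d1 - sigma*sqrt(T) = -0.50630332
exp(-rT) = 0.99029738
N(d1) = 0.37937698; N(d2) = 0.30632187
C = S_0' * N(d1) - K * exp(-rT) * N(d2) = 100.12719407 * 0.37937698 - 109.6400 * 0.99029738 * 0.30632187 = 4.7267

Answer: Price = 4.7267


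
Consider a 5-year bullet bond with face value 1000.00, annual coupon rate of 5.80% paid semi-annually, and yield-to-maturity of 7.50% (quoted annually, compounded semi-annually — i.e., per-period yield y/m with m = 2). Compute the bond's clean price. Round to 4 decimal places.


Answer: Price = 930.1913

Derivation:
Coupon per period c = face * coupon_rate / m = 29.000000
Periods per year m = 2; per-period yield y/m = 0.037500
Number of cashflows N = 10
Cashflows (t years, CF_t, discount factor 1/(1+y/m)^(m*t), PV):
  t = 0.5000: CF_t = 29.000000, DF = 0.963855, PV = 27.951807
  t = 1.0000: CF_t = 29.000000, DF = 0.929017, PV = 26.941501
  t = 1.5000: CF_t = 29.000000, DF = 0.895438, PV = 25.967712
  t = 2.0000: CF_t = 29.000000, DF = 0.863073, PV = 25.029120
  t = 2.5000: CF_t = 29.000000, DF = 0.831878, PV = 24.124453
  t = 3.0000: CF_t = 29.000000, DF = 0.801810, PV = 23.252485
  t = 3.5000: CF_t = 29.000000, DF = 0.772829, PV = 22.412033
  t = 4.0000: CF_t = 29.000000, DF = 0.744895, PV = 21.601960
  t = 4.5000: CF_t = 29.000000, DF = 0.717971, PV = 20.821166
  t = 5.0000: CF_t = 1029.000000, DF = 0.692020, PV = 712.089072
Price P = sum_t PV_t = 930.191308


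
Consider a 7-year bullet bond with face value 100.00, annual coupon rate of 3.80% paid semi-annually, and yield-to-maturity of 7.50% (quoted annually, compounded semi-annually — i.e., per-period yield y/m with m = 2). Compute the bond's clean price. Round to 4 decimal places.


Coupon per period c = face * coupon_rate / m = 1.900000
Periods per year m = 2; per-period yield y/m = 0.037500
Number of cashflows N = 14
Cashflows (t years, CF_t, discount factor 1/(1+y/m)^(m*t), PV):
  t = 0.5000: CF_t = 1.900000, DF = 0.963855, PV = 1.831325
  t = 1.0000: CF_t = 1.900000, DF = 0.929017, PV = 1.765133
  t = 1.5000: CF_t = 1.900000, DF = 0.895438, PV = 1.701333
  t = 2.0000: CF_t = 1.900000, DF = 0.863073, PV = 1.639839
  t = 2.5000: CF_t = 1.900000, DF = 0.831878, PV = 1.580568
  t = 3.0000: CF_t = 1.900000, DF = 0.801810, PV = 1.523439
  t = 3.5000: CF_t = 1.900000, DF = 0.772829, PV = 1.468375
  t = 4.0000: CF_t = 1.900000, DF = 0.744895, PV = 1.415301
  t = 4.5000: CF_t = 1.900000, DF = 0.717971, PV = 1.364145
  t = 5.0000: CF_t = 1.900000, DF = 0.692020, PV = 1.314839
  t = 5.5000: CF_t = 1.900000, DF = 0.667008, PV = 1.267315
  t = 6.0000: CF_t = 1.900000, DF = 0.642899, PV = 1.221508
  t = 6.5000: CF_t = 1.900000, DF = 0.619662, PV = 1.177357
  t = 7.0000: CF_t = 101.900000, DF = 0.597264, PV = 60.861228
Price P = sum_t PV_t = 80.131703

Answer: Price = 80.1317


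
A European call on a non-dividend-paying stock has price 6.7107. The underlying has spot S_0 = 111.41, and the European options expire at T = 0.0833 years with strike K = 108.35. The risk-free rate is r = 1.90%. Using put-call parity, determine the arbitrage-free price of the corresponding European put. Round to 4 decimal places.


Answer: Put price = 3.4794

Derivation:
Put-call parity: C - P = S_0 * exp(-qT) - K * exp(-rT).
S_0 * exp(-qT) = 111.4100 * 1.00000000 = 111.41000000
K * exp(-rT) = 108.3500 * 0.99841855 = 108.17865009
P = C - S*exp(-qT) + K*exp(-rT)
P = 6.7107 - 111.41000000 + 108.17865009 = 3.4794


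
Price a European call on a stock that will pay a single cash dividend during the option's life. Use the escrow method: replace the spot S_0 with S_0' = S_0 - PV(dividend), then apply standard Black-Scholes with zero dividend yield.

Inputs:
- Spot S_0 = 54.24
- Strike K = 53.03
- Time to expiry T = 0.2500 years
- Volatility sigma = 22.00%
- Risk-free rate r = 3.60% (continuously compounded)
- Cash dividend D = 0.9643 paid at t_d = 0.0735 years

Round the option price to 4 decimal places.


PV(D) = D * exp(-r * t_d) = 0.9643 * 0.99735750 = 0.96175183
S_0' = S_0 - PV(D) = 54.2400 - 0.96175183 = 53.27824817
d1 = (ln(S_0'/K) + (r + sigma^2/2)*T) / (sigma*sqrt(T)) = 0.17927595
d2 = d1 - sigma*sqrt(T) = 0.06927595
exp(-rT) = 0.99104038
N(d1) = 0.57113949; N(d2) = 0.52761502
C = S_0' * N(d1) - K * exp(-rT) * N(d2) = 53.27824817 * 0.57113949 - 53.0300 * 0.99104038 * 0.52761502 = 2.7006

Answer: Price = 2.7006


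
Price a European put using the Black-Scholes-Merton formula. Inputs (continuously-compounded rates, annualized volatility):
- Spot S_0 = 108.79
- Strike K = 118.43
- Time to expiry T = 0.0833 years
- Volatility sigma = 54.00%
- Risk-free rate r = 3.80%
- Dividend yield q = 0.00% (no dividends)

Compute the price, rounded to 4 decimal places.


Answer: Price = 12.6226

Derivation:
d1 = (ln(S/K) + (r - q + 0.5*sigma^2) * T) / (sigma * sqrt(T)) = -0.44652291
d2 = d1 - sigma * sqrt(T) = -0.60237630
exp(-rT) = 0.99683960; exp(-qT) = 1.00000000
P = K * exp(-rT) * N(-d2) - S_0 * exp(-qT) * N(-d1)
N(-d1) = 0.67239022; N(-d2) = 0.72653816
P = 118.4300 * 0.99683960 * 0.72653816 - 108.7900 * 1.00000000 * 0.67239022 = 12.6226


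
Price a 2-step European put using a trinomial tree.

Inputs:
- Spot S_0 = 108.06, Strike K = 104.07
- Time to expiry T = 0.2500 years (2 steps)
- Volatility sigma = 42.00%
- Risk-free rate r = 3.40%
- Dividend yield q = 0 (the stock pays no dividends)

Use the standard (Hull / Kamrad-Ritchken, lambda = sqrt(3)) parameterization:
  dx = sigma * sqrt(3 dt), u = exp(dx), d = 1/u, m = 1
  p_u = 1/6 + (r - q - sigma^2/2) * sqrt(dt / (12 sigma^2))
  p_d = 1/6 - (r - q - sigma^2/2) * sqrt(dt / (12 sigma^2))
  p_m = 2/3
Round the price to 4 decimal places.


dt = T/N = 0.125000; dx = sigma*sqrt(3*dt) = 0.257196
u = exp(dx) = 1.293299; d = 1/u = 0.773216
p_u = 0.153496, p_m = 0.666667, p_d = 0.179838
Discount per step: exp(-r*dt) = 0.995759
Stock lattice S(k, j) with j the centered position index:
  k=0: S(0,+0) = 108.0600
  k=1: S(1,-1) = 83.5538; S(1,+0) = 108.0600; S(1,+1) = 139.7539
  k=2: S(2,-2) = 64.6051; S(2,-1) = 83.5538; S(2,+0) = 108.0600; S(2,+1) = 139.7539; S(2,+2) = 180.7436
Terminal payoffs V(N, j) = max(K - S_T, 0):
  V(2,-2) = 39.464872; V(2,-1) = 20.516244; V(2,+0) = 0.000000; V(2,+1) = 0.000000; V(2,+2) = 0.000000
Backward induction: V(k, j) = exp(-r*dt) * [p_u * V(k+1, j+1) + p_m * V(k+1, j) + p_d * V(k+1, j-1)]
  V(1,-1) = exp(-r*dt) * [p_u*0.000000 + p_m*20.516244 + p_d*39.464872] = 20.686656
  V(1,+0) = exp(-r*dt) * [p_u*0.000000 + p_m*0.000000 + p_d*20.516244] = 3.673943
  V(1,+1) = exp(-r*dt) * [p_u*0.000000 + p_m*0.000000 + p_d*0.000000] = 0.000000
  V(0,+0) = exp(-r*dt) * [p_u*0.000000 + p_m*3.673943 + p_d*20.686656] = 6.143368

Answer: Price = V(0,0) = 6.1434


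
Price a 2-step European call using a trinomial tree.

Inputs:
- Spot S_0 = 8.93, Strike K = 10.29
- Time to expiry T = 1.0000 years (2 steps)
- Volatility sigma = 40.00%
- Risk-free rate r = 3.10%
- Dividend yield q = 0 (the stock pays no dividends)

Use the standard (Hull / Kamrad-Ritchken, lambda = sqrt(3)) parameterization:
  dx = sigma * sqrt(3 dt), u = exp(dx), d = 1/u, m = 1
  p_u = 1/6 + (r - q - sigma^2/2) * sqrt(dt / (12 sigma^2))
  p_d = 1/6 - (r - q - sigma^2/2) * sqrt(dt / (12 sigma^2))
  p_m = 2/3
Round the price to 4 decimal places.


Answer: Price = V(0,0) = 1.0473

Derivation:
dt = T/N = 0.500000; dx = sigma*sqrt(3*dt) = 0.489898
u = exp(dx) = 1.632150; d = 1/u = 0.612689
p_u = 0.141661, p_m = 0.666667, p_d = 0.191672
Discount per step: exp(-r*dt) = 0.984620
Stock lattice S(k, j) with j the centered position index:
  k=0: S(0,+0) = 8.9300
  k=1: S(1,-1) = 5.4713; S(1,+0) = 8.9300; S(1,+1) = 14.5751
  k=2: S(2,-2) = 3.3522; S(2,-1) = 5.4713; S(2,+0) = 8.9300; S(2,+1) = 14.5751; S(2,+2) = 23.7887
Terminal payoffs V(N, j) = max(S_T - K, 0):
  V(2,-2) = 0.000000; V(2,-1) = 0.000000; V(2,+0) = 0.000000; V(2,+1) = 4.285096; V(2,+2) = 13.498738
Backward induction: V(k, j) = exp(-r*dt) * [p_u * V(k+1, j+1) + p_m * V(k+1, j) + p_d * V(k+1, j-1)]
  V(1,-1) = exp(-r*dt) * [p_u*0.000000 + p_m*0.000000 + p_d*0.000000] = 0.000000
  V(1,+0) = exp(-r*dt) * [p_u*4.285096 + p_m*0.000000 + p_d*0.000000] = 0.597697
  V(1,+1) = exp(-r*dt) * [p_u*13.498738 + p_m*4.285096 + p_d*0.000000] = 4.695633
  V(0,+0) = exp(-r*dt) * [p_u*4.695633 + p_m*0.597697 + p_d*0.000000] = 1.047295


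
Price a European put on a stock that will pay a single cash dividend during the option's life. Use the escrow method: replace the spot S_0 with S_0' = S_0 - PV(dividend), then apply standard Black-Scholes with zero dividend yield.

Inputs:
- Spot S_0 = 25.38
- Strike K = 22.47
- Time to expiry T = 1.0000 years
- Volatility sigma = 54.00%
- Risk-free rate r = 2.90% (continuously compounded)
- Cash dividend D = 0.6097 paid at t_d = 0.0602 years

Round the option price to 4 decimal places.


Answer: Price = 3.6192

Derivation:
PV(D) = D * exp(-r * t_d) = 0.6097 * 0.99825572 = 0.60863651
S_0' = S_0 - PV(D) = 25.3800 - 0.60863651 = 24.77136349
d1 = (ln(S_0'/K) + (r + sigma^2/2)*T) / (sigma*sqrt(T)) = 0.50427260
d2 = d1 - sigma*sqrt(T) = -0.03572740
exp(-rT) = 0.97141646
N(-d1) = 0.30703492; N(-d2) = 0.51425014
P = K * exp(-rT) * N(-d2) - S_0' * N(-d1) = 22.4700 * 0.97141646 * 0.51425014 - 24.77136349 * 0.30703492 = 3.6192


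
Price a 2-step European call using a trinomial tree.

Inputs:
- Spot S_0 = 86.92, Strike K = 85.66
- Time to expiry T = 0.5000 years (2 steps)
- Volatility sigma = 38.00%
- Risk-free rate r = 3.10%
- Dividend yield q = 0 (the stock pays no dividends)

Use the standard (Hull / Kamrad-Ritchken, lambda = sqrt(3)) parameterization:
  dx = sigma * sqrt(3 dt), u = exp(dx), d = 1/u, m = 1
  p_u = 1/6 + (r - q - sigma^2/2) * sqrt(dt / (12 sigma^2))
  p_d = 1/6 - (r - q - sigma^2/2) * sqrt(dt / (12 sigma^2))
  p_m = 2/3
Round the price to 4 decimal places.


dt = T/N = 0.250000; dx = sigma*sqrt(3*dt) = 0.329090
u = exp(dx) = 1.389702; d = 1/u = 0.719579
p_u = 0.151017, p_m = 0.666667, p_d = 0.182316
Discount per step: exp(-r*dt) = 0.992280
Stock lattice S(k, j) with j the centered position index:
  k=0: S(0,+0) = 86.9200
  k=1: S(1,-1) = 62.5458; S(1,+0) = 86.9200; S(1,+1) = 120.7929
  k=2: S(2,-2) = 45.0066; S(2,-1) = 62.5458; S(2,+0) = 86.9200; S(2,+1) = 120.7929; S(2,+2) = 167.8662
Terminal payoffs V(N, j) = max(S_T - K, 0):
  V(2,-2) = 0.000000; V(2,-1) = 0.000000; V(2,+0) = 1.260000; V(2,+1) = 35.132936; V(2,+2) = 82.206238
Backward induction: V(k, j) = exp(-r*dt) * [p_u * V(k+1, j+1) + p_m * V(k+1, j) + p_d * V(k+1, j-1)]
  V(1,-1) = exp(-r*dt) * [p_u*1.260000 + p_m*0.000000 + p_d*0.000000] = 0.188813
  V(1,+0) = exp(-r*dt) * [p_u*35.132936 + p_m*1.260000 + p_d*0.000000] = 6.098241
  V(1,+1) = exp(-r*dt) * [p_u*82.206238 + p_m*35.132936 + p_d*1.260000] = 35.787818
  V(0,+0) = exp(-r*dt) * [p_u*35.787818 + p_m*6.098241 + p_d*0.188813] = 9.431127

Answer: Price = V(0,0) = 9.4311


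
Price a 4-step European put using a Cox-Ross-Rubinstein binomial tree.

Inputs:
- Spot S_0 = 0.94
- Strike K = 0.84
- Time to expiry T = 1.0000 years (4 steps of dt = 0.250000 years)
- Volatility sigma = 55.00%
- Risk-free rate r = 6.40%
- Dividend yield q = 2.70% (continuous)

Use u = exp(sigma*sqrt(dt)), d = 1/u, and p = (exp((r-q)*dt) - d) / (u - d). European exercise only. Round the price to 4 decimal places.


dt = T/N = 0.250000
u = exp(sigma*sqrt(dt)) = 1.316531; d = 1/u = 0.759572
p = (exp((r-q)*dt) - d) / (u - d) = 0.448365
Discount per step: exp(-r*dt) = 0.984127
Stock lattice S(k, i) with i counting down-moves:
  k=0: S(0,0) = 0.9400
  k=1: S(1,0) = 1.2375; S(1,1) = 0.7140
  k=2: S(2,0) = 1.6293; S(2,1) = 0.9400; S(2,2) = 0.5423
  k=3: S(3,0) = 2.1450; S(3,1) = 1.2375; S(3,2) = 0.7140; S(3,3) = 0.4119
  k=4: S(4,0) = 2.8239; S(4,1) = 1.6293; S(4,2) = 0.9400; S(4,3) = 0.5423; S(4,4) = 0.3129
Terminal payoffs V(N, i) = max(K - S_T, 0):
  V(4,0) = 0.000000; V(4,1) = 0.000000; V(4,2) = 0.000000; V(4,3) = 0.297667; V(4,4) = 0.527101
Backward induction: V(k, i) = exp(-r*dt) * [p * V(k+1, i) + (1-p) * V(k+1, i+1)].
  V(3,0) = exp(-r*dt) * [p*0.000000 + (1-p)*0.000000] = 0.000000
  V(3,1) = exp(-r*dt) * [p*0.000000 + (1-p)*0.000000] = 0.000000
  V(3,2) = exp(-r*dt) * [p*0.000000 + (1-p)*0.297667] = 0.161597
  V(3,3) = exp(-r*dt) * [p*0.297667 + (1-p)*0.527101] = 0.417497
  V(2,0) = exp(-r*dt) * [p*0.000000 + (1-p)*0.000000] = 0.000000
  V(2,1) = exp(-r*dt) * [p*0.000000 + (1-p)*0.161597] = 0.087728
  V(2,2) = exp(-r*dt) * [p*0.161597 + (1-p)*0.417497] = 0.297955
  V(1,0) = exp(-r*dt) * [p*0.000000 + (1-p)*0.087728] = 0.047626
  V(1,1) = exp(-r*dt) * [p*0.087728 + (1-p)*0.297955] = 0.200463
  V(0,0) = exp(-r*dt) * [p*0.047626 + (1-p)*0.200463] = 0.129842

Answer: Price = V(0,0) = 0.1298


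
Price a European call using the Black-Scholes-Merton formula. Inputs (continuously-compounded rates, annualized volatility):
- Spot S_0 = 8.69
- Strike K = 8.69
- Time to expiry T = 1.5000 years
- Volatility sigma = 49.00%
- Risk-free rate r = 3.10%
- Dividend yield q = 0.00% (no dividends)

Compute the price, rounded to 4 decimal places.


d1 = (ln(S/K) + (r - q + 0.5*sigma^2) * T) / (sigma * sqrt(T)) = 0.37754635
d2 = d1 - sigma * sqrt(T) = -0.22257863
exp(-rT) = 0.95456456; exp(-qT) = 1.00000000
C = S_0 * exp(-qT) * N(d1) - K * exp(-rT) * N(d2)
N(d1) = 0.64711619; N(d2) = 0.41193173
C = 8.6900 * 1.00000000 * 0.64711619 - 8.6900 * 0.95456456 * 0.41193173 = 2.2064

Answer: Price = 2.2064


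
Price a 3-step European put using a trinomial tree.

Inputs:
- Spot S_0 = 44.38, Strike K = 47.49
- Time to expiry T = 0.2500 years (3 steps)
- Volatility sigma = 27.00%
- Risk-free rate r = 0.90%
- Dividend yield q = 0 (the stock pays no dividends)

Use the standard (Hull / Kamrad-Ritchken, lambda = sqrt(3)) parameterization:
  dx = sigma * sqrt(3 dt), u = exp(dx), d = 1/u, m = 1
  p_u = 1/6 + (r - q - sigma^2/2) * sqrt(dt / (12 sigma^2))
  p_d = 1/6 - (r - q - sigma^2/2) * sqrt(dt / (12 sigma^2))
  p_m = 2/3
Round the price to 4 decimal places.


dt = T/N = 0.083333; dx = sigma*sqrt(3*dt) = 0.135000
u = exp(dx) = 1.144537; d = 1/u = 0.873716
p_u = 0.158194, p_m = 0.666667, p_d = 0.175139
Discount per step: exp(-r*dt) = 0.999250
Stock lattice S(k, j) with j the centered position index:
  k=0: S(0,+0) = 44.3800
  k=1: S(1,-1) = 38.7755; S(1,+0) = 44.3800; S(1,+1) = 50.7945
  k=2: S(2,-2) = 33.8788; S(2,-1) = 38.7755; S(2,+0) = 44.3800; S(2,+1) = 50.7945; S(2,+2) = 58.1362
  k=3: S(3,-3) = 29.6004; S(3,-2) = 33.8788; S(3,-1) = 38.7755; S(3,+0) = 44.3800; S(3,+1) = 50.7945; S(3,+2) = 58.1362; S(3,+3) = 66.5390
Terminal payoffs V(N, j) = max(K - S_T, 0):
  V(3,-3) = 17.889569; V(3,-2) = 13.611218; V(3,-1) = 8.714488; V(3,+0) = 3.110000; V(3,+1) = 0.000000; V(3,+2) = 0.000000; V(3,+3) = 0.000000
Backward induction: V(k, j) = exp(-r*dt) * [p_u * V(k+1, j+1) + p_m * V(k+1, j) + p_d * V(k+1, j-1)]
  V(2,-2) = exp(-r*dt) * [p_u*8.714488 + p_m*13.611218 + p_d*17.889569] = 13.575703
  V(2,-1) = exp(-r*dt) * [p_u*3.110000 + p_m*8.714488 + p_d*13.611218] = 8.678985
  V(2,+0) = exp(-r*dt) * [p_u*0.000000 + p_m*3.110000 + p_d*8.714488] = 3.596880
  V(2,+1) = exp(-r*dt) * [p_u*0.000000 + p_m*0.000000 + p_d*3.110000] = 0.544274
  V(2,+2) = exp(-r*dt) * [p_u*0.000000 + p_m*0.000000 + p_d*0.000000] = 0.000000
  V(1,-1) = exp(-r*dt) * [p_u*3.596880 + p_m*8.678985 + p_d*13.575703] = 8.726083
  V(1,+0) = exp(-r*dt) * [p_u*0.544274 + p_m*3.596880 + p_d*8.678985] = 4.001047
  V(1,+1) = exp(-r*dt) * [p_u*0.000000 + p_m*0.544274 + p_d*3.596880] = 0.992058
  V(0,+0) = exp(-r*dt) * [p_u*0.992058 + p_m*4.001047 + p_d*8.726083] = 4.349316

Answer: Price = V(0,0) = 4.3493


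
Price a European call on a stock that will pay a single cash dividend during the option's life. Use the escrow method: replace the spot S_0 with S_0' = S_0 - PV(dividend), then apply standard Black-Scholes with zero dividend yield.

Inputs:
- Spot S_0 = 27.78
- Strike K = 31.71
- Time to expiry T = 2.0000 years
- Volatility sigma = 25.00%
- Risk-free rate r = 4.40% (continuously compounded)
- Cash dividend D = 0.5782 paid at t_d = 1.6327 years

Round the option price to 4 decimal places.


Answer: Price = 3.1137

Derivation:
PV(D) = D * exp(-r * t_d) = 0.5782 * 0.93068091 = 0.53811970
S_0' = S_0 - PV(D) = 27.7800 - 0.53811970 = 27.24188030
d1 = (ln(S_0'/K) + (r + sigma^2/2)*T) / (sigma*sqrt(T)) = -0.00389356
d2 = d1 - sigma*sqrt(T) = -0.35744695
exp(-rT) = 0.91576088
N(d1) = 0.49844670; N(d2) = 0.36037862
C = S_0' * N(d1) - K * exp(-rT) * N(d2) = 27.24188030 * 0.49844670 - 31.7100 * 0.91576088 * 0.36037862 = 3.1137


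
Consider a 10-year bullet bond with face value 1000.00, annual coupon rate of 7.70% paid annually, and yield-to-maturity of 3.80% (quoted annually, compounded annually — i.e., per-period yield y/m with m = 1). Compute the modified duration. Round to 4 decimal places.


Answer: Modified duration = 7.4200

Derivation:
Coupon per period c = face * coupon_rate / m = 77.000000
Periods per year m = 1; per-period yield y/m = 0.038000
Number of cashflows N = 10
Cashflows (t years, CF_t, discount factor 1/(1+y/m)^(m*t), PV):
  t = 1.0000: CF_t = 77.000000, DF = 0.963391, PV = 74.181118
  t = 2.0000: CF_t = 77.000000, DF = 0.928122, PV = 71.465431
  t = 3.0000: CF_t = 77.000000, DF = 0.894145, PV = 68.849163
  t = 4.0000: CF_t = 77.000000, DF = 0.861411, PV = 66.328673
  t = 5.0000: CF_t = 77.000000, DF = 0.829876, PV = 63.900456
  t = 6.0000: CF_t = 77.000000, DF = 0.799495, PV = 61.561133
  t = 7.0000: CF_t = 77.000000, DF = 0.770227, PV = 59.307450
  t = 8.0000: CF_t = 77.000000, DF = 0.742030, PV = 57.136272
  t = 9.0000: CF_t = 77.000000, DF = 0.714865, PV = 55.044578
  t = 10.0000: CF_t = 1077.000000, DF = 0.688694, PV = 741.723721
Price P = sum_t PV_t = 1319.497994
First compute Macaulay numerator sum_t t * PV_t:
  t * PV_t at t = 1.0000: 74.181118
  t * PV_t at t = 2.0000: 142.930862
  t * PV_t at t = 3.0000: 206.547489
  t * PV_t at t = 4.0000: 265.314693
  t * PV_t at t = 5.0000: 319.502280
  t * PV_t at t = 6.0000: 369.366798
  t * PV_t at t = 7.0000: 415.152149
  t * PV_t at t = 8.0000: 457.090173
  t * PV_t at t = 9.0000: 495.401199
  t * PV_t at t = 10.0000: 7417.237207
Macaulay duration D = 10162.723967 / 1319.497994 = 7.701962
Modified duration = D / (1 + y/m) = 7.701962 / (1 + 0.038000) = 7.420002


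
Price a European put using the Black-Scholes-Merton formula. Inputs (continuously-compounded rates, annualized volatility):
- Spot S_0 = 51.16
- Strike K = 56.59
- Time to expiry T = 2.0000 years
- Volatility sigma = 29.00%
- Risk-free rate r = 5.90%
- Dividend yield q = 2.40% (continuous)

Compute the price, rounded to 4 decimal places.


d1 = (ln(S/K) + (r - q + 0.5*sigma^2) * T) / (sigma * sqrt(T)) = 0.12978015
d2 = d1 - sigma * sqrt(T) = -0.28034178
exp(-rT) = 0.88869605; exp(-qT) = 0.95313379
P = K * exp(-rT) * N(-d2) - S_0 * exp(-qT) * N(-d1)
N(-d1) = 0.44837018; N(-d2) = 0.61039235
P = 56.5900 * 0.88869605 * 0.61039235 - 51.1600 * 0.95313379 * 0.44837018 = 8.8339

Answer: Price = 8.8339


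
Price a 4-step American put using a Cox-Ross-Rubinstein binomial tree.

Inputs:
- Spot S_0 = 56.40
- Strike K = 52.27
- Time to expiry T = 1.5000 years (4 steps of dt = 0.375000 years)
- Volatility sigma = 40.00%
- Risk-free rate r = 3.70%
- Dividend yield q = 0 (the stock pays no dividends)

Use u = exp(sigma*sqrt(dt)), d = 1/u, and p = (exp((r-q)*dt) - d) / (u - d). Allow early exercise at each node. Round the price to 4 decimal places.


Answer: Price = V(0,0) = 7.2566

Derivation:
dt = T/N = 0.375000
u = exp(sigma*sqrt(dt)) = 1.277556; d = 1/u = 0.782744
p = (exp((r-q)*dt) - d) / (u - d) = 0.467304
Discount per step: exp(-r*dt) = 0.986221
Stock lattice S(k, i) with i counting down-moves:
  k=0: S(0,0) = 56.4000
  k=1: S(1,0) = 72.0542; S(1,1) = 44.1468
  k=2: S(2,0) = 92.0532; S(2,1) = 56.4000; S(2,2) = 34.5557
  k=3: S(3,0) = 117.6032; S(3,1) = 72.0542; S(3,2) = 44.1468; S(3,3) = 27.0482
  k=4: S(4,0) = 150.2447; S(4,1) = 92.0532; S(4,2) = 56.4000; S(4,3) = 34.5557; S(4,4) = 21.1719
Terminal payoffs V(N, i) = max(K - S_T, 0):
  V(4,0) = 0.000000; V(4,1) = 0.000000; V(4,2) = 0.000000; V(4,3) = 17.714345; V(4,4) = 31.098133
Backward induction: V(k, i) = exp(-r*dt) * [p * V(k+1, i) + (1-p) * V(k+1, i+1)]; then take max(V_cont, immediate exercise) for American.
  V(3,0) = exp(-r*dt) * [p*0.000000 + (1-p)*0.000000] = 0.000000; exercise = 0.000000; V(3,0) = max -> 0.000000
  V(3,1) = exp(-r*dt) * [p*0.000000 + (1-p)*0.000000] = 0.000000; exercise = 0.000000; V(3,1) = max -> 0.000000
  V(3,2) = exp(-r*dt) * [p*0.000000 + (1-p)*17.714345] = 9.306344; exercise = 8.123211; V(3,2) = max -> 9.306344
  V(3,3) = exp(-r*dt) * [p*17.714345 + (1-p)*31.098133] = 24.501514; exercise = 25.221752; V(3,3) = max -> 25.221752
  V(2,0) = exp(-r*dt) * [p*0.000000 + (1-p)*0.000000] = 0.000000; exercise = 0.000000; V(2,0) = max -> 0.000000
  V(2,1) = exp(-r*dt) * [p*0.000000 + (1-p)*9.306344] = 4.889147; exercise = 0.000000; V(2,1) = max -> 4.889147
  V(2,2) = exp(-r*dt) * [p*9.306344 + (1-p)*25.221752] = 17.539371; exercise = 17.714345; V(2,2) = max -> 17.714345
  V(1,0) = exp(-r*dt) * [p*0.000000 + (1-p)*4.889147] = 2.568544; exercise = 0.000000; V(1,0) = max -> 2.568544
  V(1,1) = exp(-r*dt) * [p*4.889147 + (1-p)*17.714345] = 11.559578; exercise = 8.123211; V(1,1) = max -> 11.559578
  V(0,0) = exp(-r*dt) * [p*2.568544 + (1-p)*11.559578] = 7.256648; exercise = 0.000000; V(0,0) = max -> 7.256648
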